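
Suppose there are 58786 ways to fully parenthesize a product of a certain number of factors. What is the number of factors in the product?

12

Parenthesizations of m factors are counted by C_{m−1}. Since C_11 = 58786, the index is 11.
So the index is 11, and the number of factors is 11 + 1 = 12.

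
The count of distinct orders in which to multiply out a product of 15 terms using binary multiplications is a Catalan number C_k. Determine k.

Ways to associate a product of 15 factors correspond to binary trees on 15 leaves, so the count is C_14.

14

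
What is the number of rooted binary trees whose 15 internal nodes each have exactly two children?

9694845

Full binary trees with n internal nodes are counted by C_n; here n = 15.
C_15 = C(30,15)/16 = 155117520/16 = 9694845.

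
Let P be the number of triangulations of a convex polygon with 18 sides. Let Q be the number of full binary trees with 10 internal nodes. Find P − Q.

A convex 18-gon is triangulated into 16 triangles, and the number of such triangulations is the Catalan number C_{18−2} = C_16. So P = C_16 = 35357670.
The number of full binary trees on 10 internal nodes is the Catalan number C_10. So Q = C_10 = 16796.
P − Q = 35357670 − 16796 = 35340874.

35340874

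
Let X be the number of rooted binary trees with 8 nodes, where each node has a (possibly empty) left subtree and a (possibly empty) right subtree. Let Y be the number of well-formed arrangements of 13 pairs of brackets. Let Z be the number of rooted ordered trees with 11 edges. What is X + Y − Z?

685544

Rooted binary trees with 8 nodes (each child slot possibly empty) number C_8. So X = C_8 = 1430.
With 13 pairs the number of balanced bracket strings is the Catalan number C_13. So Y = C_13 = 742900.
A rooted plane tree with 11 edges has 12 nodes, and the count is C_11. So Z = C_11 = 58786.
X + Y − Z = 1430 + 742900 − 58786 = 685544.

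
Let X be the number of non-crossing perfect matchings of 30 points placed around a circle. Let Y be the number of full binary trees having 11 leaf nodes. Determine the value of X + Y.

Pairing 30 circle points by 15 non-crossing chords gives C_15 matchings. So X = C_15 = 9694845.
Full binary trees with 11 leaves have 11−1 = 10 internal nodes, so there are C_10 of them. So Y = C_10 = 16796.
X + Y = 9694845 + 16796 = 9711641.

9711641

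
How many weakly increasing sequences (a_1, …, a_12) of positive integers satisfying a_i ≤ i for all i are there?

208012

Such sub-staircase sequences of length n are counted by C_n; here n = 12.
C_12 = C(24,12)/13 = 2704156/13 = 208012.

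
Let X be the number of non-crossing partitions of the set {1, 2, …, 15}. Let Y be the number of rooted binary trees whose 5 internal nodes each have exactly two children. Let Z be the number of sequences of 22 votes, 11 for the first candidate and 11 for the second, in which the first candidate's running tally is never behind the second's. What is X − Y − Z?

9636017

Non-crossing partitions of an n-element set are counted by C_n; here n = 15. So X = C_15 = 9694845.
Full binary trees with n internal nodes are counted by C_n; here n = 5. So Y = C_5 = 42.
Ballot sequences with n votes each where one side never trails are Dyck words, counted by C_n; here n = 11. So Z = C_11 = 58786.
X − Y − Z = 9694845 − 42 − 58786 = 9636017.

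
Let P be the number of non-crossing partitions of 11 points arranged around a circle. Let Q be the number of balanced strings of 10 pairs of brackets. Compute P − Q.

41990

The non-crossing partitions of [11] form a lattice of size C_11. So P = C_11 = 58786.
A balanced arrangement of 10 bracket pairs is a Dyck word of semilength 10, so the count is C_10. So Q = C_10 = 16796.
P − Q = 58786 − 16796 = 41990.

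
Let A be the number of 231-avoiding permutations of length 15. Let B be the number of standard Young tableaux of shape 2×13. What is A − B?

For any fixed pattern of length 3, the pattern-avoiding permutations of [15] number C_15. So A = C_15 = 9694845.
By the hook-length formula (or a Dyck-path bijection), SYT of shape 2×13 number C_13. So B = C_13 = 742900.
A − B = 9694845 − 742900 = 8951945.

8951945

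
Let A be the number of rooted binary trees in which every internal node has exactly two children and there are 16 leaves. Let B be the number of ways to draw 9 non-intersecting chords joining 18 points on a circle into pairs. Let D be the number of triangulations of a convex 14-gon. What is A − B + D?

Full binary trees with 16 leaves have 16−1 = 15 internal nodes, so there are C_15 of them. So A = C_15 = 9694845.
Pairing 18 circle points by 9 non-crossing chords gives C_9 matchings. So B = C_9 = 4862.
The number of triangulations of a 14-gon is the Catalan number C_12 (index = sides − 2). So D = C_12 = 208012.
A − B + D = 9694845 − 4862 + 208012 = 9897995.

9897995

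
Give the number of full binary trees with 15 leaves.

2674440

A full binary tree with L leaves has L−1 internal nodes and is counted by C_{L−1}; L = 15 gives C_14.
C_14 = C(28,14)/15 = 40116600/15 = 2674440.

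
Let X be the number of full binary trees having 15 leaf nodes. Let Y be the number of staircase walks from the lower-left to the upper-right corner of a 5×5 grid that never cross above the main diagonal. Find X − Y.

Full binary trees with 15 leaves have 15−1 = 14 internal nodes, so there are C_14 of them. So X = C_14 = 2674440.
Monotone paths in an n×n grid that stay weakly below the diagonal are counted by C_n; here n = 5. So Y = C_5 = 42.
X − Y = 2674440 − 42 = 2674398.

2674398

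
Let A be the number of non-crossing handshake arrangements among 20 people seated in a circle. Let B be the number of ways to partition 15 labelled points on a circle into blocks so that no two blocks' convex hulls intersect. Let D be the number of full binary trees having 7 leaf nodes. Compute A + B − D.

9711509

With 20 = 2·10 people, non-crossing handshake pairings are non-crossing perfect matchings on a circle, counted by C_10. So A = C_10 = 16796.
Non-crossing partitions of an n-element set are counted by C_n; here n = 15. So B = C_15 = 9694845.
Full binary trees with 7 leaves have 7−1 = 6 internal nodes, so there are C_6 of them. So D = C_6 = 132.
A + B − D = 16796 + 9694845 − 132 = 9711509.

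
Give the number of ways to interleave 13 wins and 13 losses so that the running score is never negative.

742900

Ballot sequences with n votes each where one side never trails are Dyck words, counted by C_n; here n = 13.
C_13 = C(26,13)/14 = 10400600/14 = 742900.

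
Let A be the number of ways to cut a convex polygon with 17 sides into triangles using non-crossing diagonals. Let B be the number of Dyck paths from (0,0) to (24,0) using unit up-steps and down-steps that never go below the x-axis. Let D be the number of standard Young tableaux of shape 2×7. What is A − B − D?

Triangulations of a convex m-gon are counted by C_{m−2}; with m = 17 this is C_15. So A = C_15 = 9694845.
Paths of 12 up- and 12 down-steps that never dip below the axis are Dyck paths; their count is C_12. So B = C_12 = 208012.
Standard Young tableaux of shape 2×n are counted by C_n; here n = 7. So D = C_7 = 429.
A − B − D = 9694845 − 208012 − 429 = 9486404.

9486404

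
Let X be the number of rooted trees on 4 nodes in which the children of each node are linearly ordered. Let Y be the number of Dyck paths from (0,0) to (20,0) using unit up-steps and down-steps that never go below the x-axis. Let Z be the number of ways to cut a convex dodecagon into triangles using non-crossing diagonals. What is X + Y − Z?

A rooted plane tree on 4 nodes has 3 edges, and such trees are counted by C_3. So X = C_3 = 5.
Dyck paths of semilength n (length 2n) are counted by C_n; here n = 10. So Y = C_10 = 16796.
The number of triangulations of a 12-gon is the Catalan number C_10 (index = sides − 2). So Z = C_10 = 16796.
X + Y − Z = 5 + 16796 − 16796 = 5.

5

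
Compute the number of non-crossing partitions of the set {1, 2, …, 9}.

The non-crossing partitions of [9] form a lattice of size C_9.
C_9 = C(18,9)/10 = 48620/10 = 4862.

4862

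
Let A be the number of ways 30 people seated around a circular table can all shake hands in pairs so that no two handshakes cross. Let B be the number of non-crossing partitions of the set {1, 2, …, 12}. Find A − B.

With 30 = 2·15 people, non-crossing handshake pairings are non-crossing perfect matchings on a circle, counted by C_15. So A = C_15 = 9694845.
The non-crossing partitions of [12] form a lattice of size C_12. So B = C_12 = 208012.
A − B = 9694845 − 208012 = 9486833.

9486833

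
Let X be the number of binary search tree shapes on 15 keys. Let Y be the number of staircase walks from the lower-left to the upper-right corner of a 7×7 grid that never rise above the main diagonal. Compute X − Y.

Binary trees (left/right distinguished) on n nodes are counted by C_n; here n = 15. So X = C_15 = 9694845.
Sub-diagonal monotone paths from (0,0) to (7,7) biject with Dyck paths of semilength 7, giving C_7. So Y = C_7 = 429.
X − Y = 9694845 − 429 = 9694416.

9694416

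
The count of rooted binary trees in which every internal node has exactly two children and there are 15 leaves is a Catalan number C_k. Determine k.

14

Full binary trees with 15 leaves have 15−1 = 14 internal nodes, so there are C_14 of them.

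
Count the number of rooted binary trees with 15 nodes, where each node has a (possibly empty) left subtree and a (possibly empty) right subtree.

9694845

There are C_n binary search tree shapes on n keys; with n = 15 that is C_15.
C_15 = C(30,15)/16 = 155117520/16 = 9694845.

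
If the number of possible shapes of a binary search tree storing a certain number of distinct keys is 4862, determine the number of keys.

Binary search tree shapes on n keys are counted by C_n. Since C_9 = 4862, the index is 9.

9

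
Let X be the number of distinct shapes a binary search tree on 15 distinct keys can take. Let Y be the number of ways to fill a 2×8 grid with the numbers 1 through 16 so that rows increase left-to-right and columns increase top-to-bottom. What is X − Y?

There are C_n binary search tree shapes on n keys; with n = 15 that is C_15. So X = C_15 = 9694845.
By the hook-length formula (or a Dyck-path bijection), SYT of shape 2×8 number C_8. So Y = C_8 = 1430.
X − Y = 9694845 − 1430 = 9693415.

9693415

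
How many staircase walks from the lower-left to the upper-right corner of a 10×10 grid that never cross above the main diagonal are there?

16796

Sub-diagonal monotone paths from (0,0) to (10,10) biject with Dyck paths of semilength 10, giving C_10.
C_10 = C(20,10)/11 = 184756/11 = 16796.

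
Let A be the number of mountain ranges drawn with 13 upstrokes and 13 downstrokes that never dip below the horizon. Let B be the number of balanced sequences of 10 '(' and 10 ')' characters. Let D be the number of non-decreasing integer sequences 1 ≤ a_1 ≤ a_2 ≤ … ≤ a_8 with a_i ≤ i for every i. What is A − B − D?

724674

Paths of 13 up- and 13 down-steps that never dip below the axis are Dyck paths; their count is C_13. So A = C_13 = 742900.
With 10 pairs the number of balanced bracket strings is the Catalan number C_10. So B = C_10 = 16796.
Such sub-staircase sequences of length n are counted by C_n; here n = 8. So D = C_8 = 1430.
A − B − D = 742900 − 16796 − 1430 = 724674.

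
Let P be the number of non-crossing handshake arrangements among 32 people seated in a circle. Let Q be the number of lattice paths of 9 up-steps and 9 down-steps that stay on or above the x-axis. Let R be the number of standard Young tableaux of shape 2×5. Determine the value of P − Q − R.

35352766

With 32 = 2·16 people, non-crossing handshake pairings are non-crossing perfect matchings on a circle, counted by C_16. So P = C_16 = 35357670.
Paths of 9 up- and 9 down-steps that never dip below the axis are Dyck paths; their count is C_9. So Q = C_9 = 4862.
Standard Young tableaux of shape 2×n are counted by C_n; here n = 5. So R = C_5 = 42.
P − Q − R = 35357670 − 4862 − 42 = 35352766.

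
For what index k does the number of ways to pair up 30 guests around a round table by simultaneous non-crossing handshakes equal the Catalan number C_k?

15

With 30 = 2·15 people, non-crossing handshake pairings are non-crossing perfect matchings on a circle, counted by C_15.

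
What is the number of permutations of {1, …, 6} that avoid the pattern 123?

132

Permutations of [n] avoiding any single length-3 pattern are counted by C_n; here n = 6.
C_6 = C(12,6)/7 = 924/7 = 132.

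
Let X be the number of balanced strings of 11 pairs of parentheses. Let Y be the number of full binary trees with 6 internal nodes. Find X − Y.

Balanced strings of n pairs of brackets are counted by C_n; here n = 11. So X = C_11 = 58786.
The number of full binary trees on 6 internal nodes is the Catalan number C_6. So Y = C_6 = 132.
X − Y = 58786 − 132 = 58654.

58654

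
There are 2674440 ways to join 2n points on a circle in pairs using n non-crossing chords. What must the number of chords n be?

14

Non-crossing pairings of 2n points on a circle are counted by C_n, and C_14 = 2674440.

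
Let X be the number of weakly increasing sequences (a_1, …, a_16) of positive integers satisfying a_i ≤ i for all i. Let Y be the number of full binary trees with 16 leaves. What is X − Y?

25662825

Weakly increasing sequences with a_i ≤ i biject with Dyck paths of semilength 16, so there are C_16. So X = C_16 = 35357670.
A full binary tree with L leaves has L−1 internal nodes and is counted by C_{L−1}; L = 16 gives C_15. So Y = C_15 = 9694845.
X − Y = 35357670 − 9694845 = 25662825.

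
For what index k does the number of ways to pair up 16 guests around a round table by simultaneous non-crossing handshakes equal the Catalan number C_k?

8

With 16 = 2·8 people, non-crossing handshake pairings are non-crossing perfect matchings on a circle, counted by C_8.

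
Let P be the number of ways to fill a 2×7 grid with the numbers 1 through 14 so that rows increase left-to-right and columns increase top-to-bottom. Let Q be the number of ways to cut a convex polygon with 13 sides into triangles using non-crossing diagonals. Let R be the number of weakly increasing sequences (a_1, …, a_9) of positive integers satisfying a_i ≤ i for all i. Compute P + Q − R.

By the hook-length formula (or a Dyck-path bijection), SYT of shape 2×7 number C_7. So P = C_7 = 429.
A convex 13-gon is triangulated into 11 triangles, and the number of such triangulations is the Catalan number C_{13−2} = C_11. So Q = C_11 = 58786.
Such sub-staircase sequences of length n are counted by C_n; here n = 9. So R = C_9 = 4862.
P + Q − R = 429 + 58786 − 4862 = 54353.

54353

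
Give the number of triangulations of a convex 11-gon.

Triangulations of a convex m-gon are counted by C_{m−2}; with m = 11 this is C_9.
C_9 = 4862.

4862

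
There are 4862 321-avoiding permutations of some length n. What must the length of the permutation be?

Permutations of [n] avoiding a fixed length-3 pattern are counted by C_n; 4862 = C_9.

9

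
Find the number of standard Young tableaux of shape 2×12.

By the hook-length formula (or a Dyck-path bijection), SYT of shape 2×12 number C_12.
C_12 = C(24,12)/13 = 2704156/13 = 208012.

208012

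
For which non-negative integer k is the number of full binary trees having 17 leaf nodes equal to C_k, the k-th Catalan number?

16

Full binary trees with 17 leaves have 17−1 = 16 internal nodes, so there are C_16 of them.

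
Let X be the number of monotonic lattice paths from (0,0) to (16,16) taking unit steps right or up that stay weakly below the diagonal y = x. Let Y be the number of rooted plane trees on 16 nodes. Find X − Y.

25662825

Monotone paths in an n×n grid that stay weakly below the diagonal are counted by C_n; here n = 16. So X = C_16 = 35357670.
A rooted plane tree on 16 nodes has 15 edges, and such trees are counted by C_15. So Y = C_15 = 9694845.
X − Y = 35357670 − 9694845 = 25662825.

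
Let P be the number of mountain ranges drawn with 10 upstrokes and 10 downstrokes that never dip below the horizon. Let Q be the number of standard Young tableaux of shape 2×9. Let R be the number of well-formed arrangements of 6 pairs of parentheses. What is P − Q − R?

11802

A Dyck path with 10 up-steps and 10 down-steps has semilength 10, so there are C_10 of them. So P = C_10 = 16796.
By the hook-length formula (or a Dyck-path bijection), SYT of shape 2×9 number C_9. So Q = C_9 = 4862.
Balanced strings of n pairs of brackets are counted by C_n; here n = 6. So R = C_6 = 132.
P − Q − R = 16796 − 4862 − 132 = 11802.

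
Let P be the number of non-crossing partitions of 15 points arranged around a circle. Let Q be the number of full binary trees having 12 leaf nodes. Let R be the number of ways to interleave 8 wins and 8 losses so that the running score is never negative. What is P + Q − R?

The non-crossing partitions of [15] form a lattice of size C_15. So P = C_15 = 9694845.
Full binary trees with 12 leaves have 12−1 = 11 internal nodes, so there are C_11 of them. So Q = C_11 = 58786.
Ballot sequences with n votes each where one side never trails are Dyck words, counted by C_n; here n = 8. So R = C_8 = 1430.
P + Q − R = 9694845 + 58786 − 1430 = 9752201.

9752201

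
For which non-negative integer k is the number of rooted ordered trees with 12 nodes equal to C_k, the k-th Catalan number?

A rooted plane tree on 12 nodes has 11 edges, and such trees are counted by C_11.

11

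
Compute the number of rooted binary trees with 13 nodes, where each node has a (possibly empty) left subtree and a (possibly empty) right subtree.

742900

Binary trees (left/right distinguished) on n nodes are counted by C_n; here n = 13.
C_13 = C(26,13)/14 = 10400600/14 = 742900.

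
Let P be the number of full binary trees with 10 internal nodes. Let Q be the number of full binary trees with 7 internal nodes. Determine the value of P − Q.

Full binary trees with n internal nodes are counted by C_n; here n = 10. So P = C_10 = 16796.
Full binary trees with n internal nodes are counted by C_n; here n = 7. So Q = C_7 = 429.
P − Q = 16796 − 429 = 16367.

16367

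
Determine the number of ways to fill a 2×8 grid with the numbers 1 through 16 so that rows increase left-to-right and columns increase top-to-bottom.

Standard Young tableaux of shape 2×n are counted by C_n; here n = 8.
C_8 = C(16,8)/9 = 12870/9 = 1430.

1430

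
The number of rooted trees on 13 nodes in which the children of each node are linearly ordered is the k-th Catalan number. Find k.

Rooted ordered (plane) trees on m nodes have m−1 edges and are counted by C_{m−1}; m = 13 gives C_12.

12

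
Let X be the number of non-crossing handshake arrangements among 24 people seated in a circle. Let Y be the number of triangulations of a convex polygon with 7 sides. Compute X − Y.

207970

With 24 = 2·12 people, non-crossing handshake pairings are non-crossing perfect matchings on a circle, counted by C_12. So X = C_12 = 208012.
Triangulations of a convex m-gon are counted by C_{m−2}; with m = 7 this is C_5. So Y = C_5 = 42.
X − Y = 208012 − 42 = 207970.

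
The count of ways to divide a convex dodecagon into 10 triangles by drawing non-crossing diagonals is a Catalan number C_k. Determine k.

Triangulations of a convex m-gon are counted by C_{m−2}; with m = 12 this is C_10.

10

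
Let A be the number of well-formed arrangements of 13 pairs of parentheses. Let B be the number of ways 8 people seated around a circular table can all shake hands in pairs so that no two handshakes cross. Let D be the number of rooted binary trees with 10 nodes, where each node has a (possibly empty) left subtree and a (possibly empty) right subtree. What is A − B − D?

Balanced strings of n pairs of brackets are counted by C_n; here n = 13. So A = C_13 = 742900.
Non-crossing handshake pairings of 2n people are counted by C_n; 8 people gives n = 4. So B = C_4 = 14.
Rooted binary trees with 10 nodes (each child slot possibly empty) number C_10. So D = C_10 = 16796.
A − B − D = 742900 − 14 − 16796 = 726090.

726090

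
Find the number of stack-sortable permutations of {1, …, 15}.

9694845

Stack-sortable permutations are exactly the 231-avoiding ones, counted by C_n; here n = 15.
C_15 = 9694845.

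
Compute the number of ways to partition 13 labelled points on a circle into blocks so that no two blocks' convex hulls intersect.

742900

The non-crossing partitions of [13] form a lattice of size C_13.
C_13 = C(26,13)/14 = 10400600/14 = 742900.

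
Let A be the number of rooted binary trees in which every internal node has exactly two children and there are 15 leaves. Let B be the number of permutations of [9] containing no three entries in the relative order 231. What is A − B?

2669578

A full binary tree with L leaves has L−1 internal nodes and is counted by C_{L−1}; L = 15 gives C_14. So A = C_14 = 2674440.
For any fixed pattern of length 3, the pattern-avoiding permutations of [9] number C_9. So B = C_9 = 4862.
A − B = 2674440 − 4862 = 2669578.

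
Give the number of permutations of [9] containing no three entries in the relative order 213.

For any fixed pattern of length 3, the pattern-avoiding permutations of [9] number C_9.
C_9 = 4862.

4862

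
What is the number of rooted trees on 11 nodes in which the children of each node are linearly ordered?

16796

A rooted plane tree on 11 nodes has 10 edges, and such trees are counted by C_10.
C_10 = C_9 · 2(2·9+1)/(9+2) = 4862 · 38/11 = 16796.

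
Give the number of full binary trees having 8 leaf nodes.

A full binary tree with L leaves has L−1 internal nodes and is counted by C_{L−1}; L = 8 gives C_7.
C_7 = C_6 · 2(2·6+1)/(6+2) = 132 · 26/8 = 429.

429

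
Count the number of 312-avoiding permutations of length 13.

Permutations of [n] avoiding any single length-3 pattern are counted by C_n; here n = 13.
C_13 = C(26,13)/14 = 10400600/14 = 742900.

742900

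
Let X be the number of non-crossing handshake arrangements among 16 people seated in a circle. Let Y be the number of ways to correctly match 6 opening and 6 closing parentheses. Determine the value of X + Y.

Non-crossing handshake pairings of 2n people are counted by C_n; 16 people gives n = 8. So X = C_8 = 1430.
Balanced strings of n pairs of brackets are counted by C_n; here n = 6. So Y = C_6 = 132.
X + Y = 1430 + 132 = 1562.

1562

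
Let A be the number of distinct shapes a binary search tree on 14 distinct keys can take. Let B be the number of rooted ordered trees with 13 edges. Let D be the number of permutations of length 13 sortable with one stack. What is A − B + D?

Rooted binary trees with 14 nodes (each child slot possibly empty) number C_14. So A = C_14 = 2674440.
Rooted ordered trees with n edges are counted by C_n; here n = 13. So B = C_13 = 742900.
By Knuth's characterisation, the stack-sortable permutations of length 13 are the 231-avoiders, numbering C_13. So D = C_13 = 742900.
A − B + D = 2674440 − 742900 + 742900 = 2674440.

2674440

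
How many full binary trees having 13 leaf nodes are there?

208012

A full binary tree with L leaves has L−1 internal nodes and is counted by C_{L−1}; L = 13 gives C_12.
C_12 = C(24,12)/13 = 2704156/13 = 208012.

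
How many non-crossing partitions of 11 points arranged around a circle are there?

Non-crossing partitions of an n-element set are counted by C_n; here n = 11.
C_11 = C_10 · 2(2·10+1)/(10+2) = 16796 · 42/12 = 58786.

58786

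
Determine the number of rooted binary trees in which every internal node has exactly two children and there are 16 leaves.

9694845

A full binary tree with L leaves has L−1 internal nodes and is counted by C_{L−1}; L = 16 gives C_15.
C_15 = C(30,15)/16 = 155117520/16 = 9694845.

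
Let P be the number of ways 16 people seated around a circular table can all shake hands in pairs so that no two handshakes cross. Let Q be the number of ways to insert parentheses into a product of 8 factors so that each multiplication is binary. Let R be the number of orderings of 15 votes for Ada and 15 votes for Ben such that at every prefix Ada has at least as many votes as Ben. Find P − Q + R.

With 16 = 2·8 people, non-crossing handshake pairings are non-crossing perfect matchings on a circle, counted by C_8. So P = C_8 = 1430.
Parenthesizations of m factors correspond to full binary trees with m leaves, counted by C_{m−1}; m = 8 gives C_7. So Q = C_7 = 429.
Reading a vote for the leader as '(' and for the other as ')' turns such a sequence into a balanced string of 15 pairs, so the count is C_15. So R = C_15 = 9694845.
P − Q + R = 1430 − 429 + 9694845 = 9695846.

9695846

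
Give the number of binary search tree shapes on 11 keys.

58786

Binary trees (left/right distinguished) on n nodes are counted by C_n; here n = 11.
C_11 = C(22,11)/12 = 705432/12 = 58786.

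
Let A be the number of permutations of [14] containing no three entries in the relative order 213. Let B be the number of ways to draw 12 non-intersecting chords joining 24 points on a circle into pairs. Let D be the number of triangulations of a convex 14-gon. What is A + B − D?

For any fixed pattern of length 3, the pattern-avoiding permutations of [14] number C_14. So A = C_14 = 2674440.
Non-crossing perfect matchings of 2n points on a circle are counted by C_n; with 24 points, n = 12. So B = C_12 = 208012.
A convex 14-gon is triangulated into 12 triangles, and the number of such triangulations is the Catalan number C_{14−2} = C_12. So D = C_12 = 208012.
A + B − D = 2674440 + 208012 − 208012 = 2674440.

2674440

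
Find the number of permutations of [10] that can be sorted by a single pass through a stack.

16796

Stack-sortable permutations are exactly the 231-avoiding ones, counted by C_n; here n = 10.
C_10 = C(20,10)/11 = 184756/11 = 16796.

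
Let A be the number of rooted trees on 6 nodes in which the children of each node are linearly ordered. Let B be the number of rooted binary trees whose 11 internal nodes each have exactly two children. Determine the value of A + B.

A rooted plane tree on 6 nodes has 5 edges, and such trees are counted by C_5. So A = C_5 = 42.
The number of full binary trees on 11 internal nodes is the Catalan number C_11. So B = C_11 = 58786.
A + B = 42 + 58786 = 58828.

58828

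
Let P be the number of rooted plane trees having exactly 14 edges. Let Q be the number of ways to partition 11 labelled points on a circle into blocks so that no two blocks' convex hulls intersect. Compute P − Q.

A rooted plane tree with 14 edges has 15 nodes, and the count is C_14. So P = C_14 = 2674440.
Non-crossing partitions of an n-element set are counted by C_n; here n = 11. So Q = C_11 = 58786.
P − Q = 2674440 − 58786 = 2615654.

2615654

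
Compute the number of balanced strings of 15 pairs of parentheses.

9694845

With 15 pairs the number of balanced bracket strings is the Catalan number C_15.
C_15 = C(30,15)/16 = 155117520/16 = 9694845.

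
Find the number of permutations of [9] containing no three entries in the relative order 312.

Permutations of [n] avoiding any single length-3 pattern are counted by C_n; here n = 9.
C_9 = 4862.

4862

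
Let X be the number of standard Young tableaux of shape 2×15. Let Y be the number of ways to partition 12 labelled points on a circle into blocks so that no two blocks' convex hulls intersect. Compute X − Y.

9486833

Standard Young tableaux of shape 2×n are counted by C_n; here n = 15. So X = C_15 = 9694845.
Non-crossing partitions of an n-element set are counted by C_n; here n = 12. So Y = C_12 = 208012.
X − Y = 9694845 − 208012 = 9486833.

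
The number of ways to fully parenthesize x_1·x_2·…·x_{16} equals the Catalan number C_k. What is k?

15

Ways to associate a product of 16 factors correspond to binary trees on 16 leaves, so the count is C_15.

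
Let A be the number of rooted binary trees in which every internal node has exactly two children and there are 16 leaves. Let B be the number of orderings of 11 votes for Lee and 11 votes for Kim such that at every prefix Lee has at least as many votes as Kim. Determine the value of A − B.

9636059

A full binary tree with L leaves has L−1 internal nodes and is counted by C_{L−1}; L = 16 gives C_15. So A = C_15 = 9694845.
Reading a vote for the leader as '(' and for the other as ')' turns such a sequence into a balanced string of 11 pairs, so the count is C_11. So B = C_11 = 58786.
A − B = 9694845 − 58786 = 9636059.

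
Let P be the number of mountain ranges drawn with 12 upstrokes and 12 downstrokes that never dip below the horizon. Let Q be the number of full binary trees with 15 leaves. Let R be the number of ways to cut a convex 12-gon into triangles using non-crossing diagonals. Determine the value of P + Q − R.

Dyck paths of semilength n (length 2n) are counted by C_n; here n = 12. So P = C_12 = 208012.
Full binary trees with 15 leaves have 15−1 = 14 internal nodes, so there are C_14 of them. So Q = C_14 = 2674440.
The number of triangulations of a 12-gon is the Catalan number C_10 (index = sides − 2). So R = C_10 = 16796.
P + Q − R = 208012 + 2674440 − 16796 = 2865656.

2865656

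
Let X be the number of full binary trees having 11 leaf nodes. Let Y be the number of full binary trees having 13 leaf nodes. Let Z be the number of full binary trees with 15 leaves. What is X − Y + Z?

A full binary tree with L leaves has L−1 internal nodes and is counted by C_{L−1}; L = 11 gives C_10. So X = C_10 = 16796.
Full binary trees with 13 leaves have 13−1 = 12 internal nodes, so there are C_12 of them. So Y = C_12 = 208012.
Full binary trees with 15 leaves have 15−1 = 14 internal nodes, so there are C_14 of them. So Z = C_14 = 2674440.
X − Y + Z = 16796 − 208012 + 2674440 = 2483224.

2483224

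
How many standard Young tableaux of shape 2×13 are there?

By the hook-length formula (or a Dyck-path bijection), SYT of shape 2×13 number C_13.
C_13 = C(26,13)/14 = 10400600/14 = 742900.

742900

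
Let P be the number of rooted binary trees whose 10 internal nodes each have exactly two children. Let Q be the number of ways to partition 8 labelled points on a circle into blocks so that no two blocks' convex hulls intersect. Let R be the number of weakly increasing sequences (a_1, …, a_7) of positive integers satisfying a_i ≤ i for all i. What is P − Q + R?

The number of full binary trees on 10 internal nodes is the Catalan number C_10. So P = C_10 = 16796.
The non-crossing partitions of [8] form a lattice of size C_8. So Q = C_8 = 1430.
Such sub-staircase sequences of length n are counted by C_n; here n = 7. So R = C_7 = 429.
P − Q + R = 16796 − 1430 + 429 = 15795.

15795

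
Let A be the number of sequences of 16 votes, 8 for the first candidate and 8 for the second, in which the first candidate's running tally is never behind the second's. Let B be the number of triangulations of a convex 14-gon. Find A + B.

Reading a vote for the leader as '(' and for the other as ')' turns such a sequence into a balanced string of 8 pairs, so the count is C_8. So A = C_8 = 1430.
A convex 14-gon is triangulated into 12 triangles, and the number of such triangulations is the Catalan number C_{14−2} = C_12. So B = C_12 = 208012.
A + B = 1430 + 208012 = 209442.

209442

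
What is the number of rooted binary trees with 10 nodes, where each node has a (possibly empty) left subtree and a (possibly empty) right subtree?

16796

Binary trees (left/right distinguished) on n nodes are counted by C_n; here n = 10.
C_10 = C_9 · 2(2·9+1)/(9+2) = 4862 · 38/11 = 16796.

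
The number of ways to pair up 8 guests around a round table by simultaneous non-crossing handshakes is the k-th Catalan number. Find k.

Non-crossing handshake pairings of 2n people are counted by C_n; 8 people gives n = 4.

4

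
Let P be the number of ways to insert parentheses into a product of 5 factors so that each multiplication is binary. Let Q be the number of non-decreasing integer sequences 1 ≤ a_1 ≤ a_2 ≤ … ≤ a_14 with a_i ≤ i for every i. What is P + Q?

Bracketing 5 factors into binary products is counted by C_{5−1} = C_4. So P = C_4 = 14.
Such sub-staircase sequences of length n are counted by C_n; here n = 14. So Q = C_14 = 2674440.
P + Q = 14 + 2674440 = 2674454.

2674454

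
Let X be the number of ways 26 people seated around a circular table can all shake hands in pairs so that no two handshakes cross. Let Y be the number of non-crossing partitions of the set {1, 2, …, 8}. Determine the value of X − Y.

Non-crossing handshake pairings of 2n people are counted by C_n; 26 people gives n = 13. So X = C_13 = 742900.
Non-crossing partitions of an n-element set are counted by C_n; here n = 8. So Y = C_8 = 1430.
X − Y = 742900 − 1430 = 741470.

741470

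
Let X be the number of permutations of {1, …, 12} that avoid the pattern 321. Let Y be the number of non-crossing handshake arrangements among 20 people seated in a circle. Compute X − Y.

Permutations of [n] avoiding any single length-3 pattern are counted by C_n; here n = 12. So X = C_12 = 208012.
With 20 = 2·10 people, non-crossing handshake pairings are non-crossing perfect matchings on a circle, counted by C_10. So Y = C_10 = 16796.
X − Y = 208012 − 16796 = 191216.

191216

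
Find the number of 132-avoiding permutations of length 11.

58786

For any fixed pattern of length 3, the pattern-avoiding permutations of [11] number C_11.
C_11 = 58786.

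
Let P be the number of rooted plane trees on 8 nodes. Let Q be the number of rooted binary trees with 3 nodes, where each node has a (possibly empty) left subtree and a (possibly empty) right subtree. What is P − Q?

A rooted plane tree on 8 nodes has 7 edges, and such trees are counted by C_7. So P = C_7 = 429.
There are C_n binary search tree shapes on n keys; with n = 3 that is C_3. So Q = C_3 = 5.
P − Q = 429 − 5 = 424.

424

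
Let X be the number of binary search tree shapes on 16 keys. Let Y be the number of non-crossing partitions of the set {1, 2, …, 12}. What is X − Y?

There are C_n binary search tree shapes on n keys; with n = 16 that is C_16. So X = C_16 = 35357670.
Non-crossing partitions of an n-element set are counted by C_n; here n = 12. So Y = C_12 = 208012.
X − Y = 35357670 − 208012 = 35149658.

35149658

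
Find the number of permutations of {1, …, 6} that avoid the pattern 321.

For any fixed pattern of length 3, the pattern-avoiding permutations of [6] number C_6.
C_6 = C_5 · 2(2·5+1)/(5+2) = 42 · 22/7 = 132.

132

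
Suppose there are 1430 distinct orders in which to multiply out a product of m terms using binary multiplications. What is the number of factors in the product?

Parenthesizations of m factors are counted by C_{m−1}. Since C_8 = 1430, the index is 8.
So the index is 8, and the number of factors is 8 + 1 = 9.

9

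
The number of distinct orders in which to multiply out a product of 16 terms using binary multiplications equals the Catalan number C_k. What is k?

15

Bracketing 16 factors into binary products is counted by C_{16−1} = C_15.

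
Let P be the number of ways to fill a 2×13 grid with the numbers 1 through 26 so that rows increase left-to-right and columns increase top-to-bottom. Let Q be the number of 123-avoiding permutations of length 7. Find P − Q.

Standard Young tableaux of shape 2×n are counted by C_n; here n = 13. So P = C_13 = 742900.
Permutations of [n] avoiding any single length-3 pattern are counted by C_n; here n = 7. So Q = C_7 = 429.
P − Q = 742900 − 429 = 742471.

742471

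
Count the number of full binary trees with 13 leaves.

208012

Full binary trees with 13 leaves have 13−1 = 12 internal nodes, so there are C_12 of them.
C_12 = C(24,12)/13 = 2704156/13 = 208012.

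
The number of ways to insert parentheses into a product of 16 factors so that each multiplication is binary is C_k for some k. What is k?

Bracketing 16 factors into binary products is counted by C_{16−1} = C_15.

15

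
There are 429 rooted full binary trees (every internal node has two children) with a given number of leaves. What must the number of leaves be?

8

Full binary trees with L leaves are counted by C_{L−1}, and C_7 = 429.
So the index is 7, and the number of leaves is 7 + 1 = 8.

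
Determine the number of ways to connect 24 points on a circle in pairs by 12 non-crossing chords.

208012

Non-crossing perfect matchings of 2n points on a circle are counted by C_n; with 24 points, n = 12.
C_12 = C_11 · 2(2·11+1)/(11+2) = 58786 · 46/13 = 208012.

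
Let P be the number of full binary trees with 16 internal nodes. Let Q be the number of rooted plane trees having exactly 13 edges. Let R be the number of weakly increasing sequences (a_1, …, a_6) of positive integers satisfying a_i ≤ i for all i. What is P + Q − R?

36100438

The number of full binary trees on 16 internal nodes is the Catalan number C_16. So P = C_16 = 35357670.
Rooted ordered trees with n edges are counted by C_n; here n = 13. So Q = C_13 = 742900.
Weakly increasing sequences with a_i ≤ i biject with Dyck paths of semilength 6, so there are C_6. So R = C_6 = 132.
P + Q − R = 35357670 + 742900 − 132 = 36100438.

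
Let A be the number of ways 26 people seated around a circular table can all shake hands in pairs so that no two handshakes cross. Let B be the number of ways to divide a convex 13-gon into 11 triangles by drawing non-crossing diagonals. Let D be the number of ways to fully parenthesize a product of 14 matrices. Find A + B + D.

1544586

With 26 = 2·13 people, non-crossing handshake pairings are non-crossing perfect matchings on a circle, counted by C_13. So A = C_13 = 742900.
A convex 13-gon is triangulated into 11 triangles, and the number of such triangulations is the Catalan number C_{13−2} = C_11. So B = C_11 = 58786.
Bracketing 14 factors into binary products is counted by C_{14−1} = C_13. So D = C_13 = 742900.
A + B + D = 742900 + 58786 + 742900 = 1544586.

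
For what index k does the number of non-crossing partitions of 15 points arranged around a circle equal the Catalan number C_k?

15

The non-crossing partitions of [15] form a lattice of size C_15.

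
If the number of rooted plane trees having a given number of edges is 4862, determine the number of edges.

9

Rooted ordered trees with n edges are counted by C_n; 4862 = C_9.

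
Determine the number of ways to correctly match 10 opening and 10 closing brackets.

16796

With 10 pairs the number of balanced bracket strings is the Catalan number C_10.
C_10 = C(20,10)/11 = 184756/11 = 16796.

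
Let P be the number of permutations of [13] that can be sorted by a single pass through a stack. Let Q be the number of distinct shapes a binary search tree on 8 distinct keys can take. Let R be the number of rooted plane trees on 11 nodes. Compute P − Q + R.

By Knuth's characterisation, the stack-sortable permutations of length 13 are the 231-avoiders, numbering C_13. So P = C_13 = 742900.
There are C_n binary search tree shapes on n keys; with n = 8 that is C_8. So Q = C_8 = 1430.
A rooted plane tree on 11 nodes has 10 edges, and such trees are counted by C_10. So R = C_10 = 16796.
P − Q + R = 742900 − 1430 + 16796 = 758266.

758266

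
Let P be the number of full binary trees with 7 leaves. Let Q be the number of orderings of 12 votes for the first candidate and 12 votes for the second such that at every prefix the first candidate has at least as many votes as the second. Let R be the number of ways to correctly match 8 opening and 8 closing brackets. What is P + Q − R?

206714

A full binary tree with L leaves has L−1 internal nodes and is counted by C_{L−1}; L = 7 gives C_6. So P = C_6 = 132.
Reading a vote for the leader as '(' and for the other as ')' turns such a sequence into a balanced string of 12 pairs, so the count is C_12. So Q = C_12 = 208012.
Balanced strings of n pairs of brackets are counted by C_n; here n = 8. So R = C_8 = 1430.
P + Q − R = 132 + 208012 − 1430 = 206714.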